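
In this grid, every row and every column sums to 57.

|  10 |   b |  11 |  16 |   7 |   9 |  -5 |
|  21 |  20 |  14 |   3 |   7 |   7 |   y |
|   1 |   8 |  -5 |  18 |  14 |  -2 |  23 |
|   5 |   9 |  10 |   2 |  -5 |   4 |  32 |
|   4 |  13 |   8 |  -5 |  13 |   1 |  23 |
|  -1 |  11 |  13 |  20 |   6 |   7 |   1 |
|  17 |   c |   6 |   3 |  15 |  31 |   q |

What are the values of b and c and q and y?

Row 1 has 10 + 11 + 16 + 7 + 9 − 5 = 48; the blank must be 57 − 48 = 9.
Column 2 has 9 + 20 + 8 + 9 + 13 + 11 = 70; the blank must be 57 − 70 = -13.
Row 2 has 21 + 20 + 14 + 3 + 7 + 7 = 72; the blank must be 57 − 72 = -15.
Row 7 has 17 − 13 + 6 + 3 + 15 + 31 = 59; the blank must be 57 − 59 = -2.

b = 9, c = -13, q = -2, y = -15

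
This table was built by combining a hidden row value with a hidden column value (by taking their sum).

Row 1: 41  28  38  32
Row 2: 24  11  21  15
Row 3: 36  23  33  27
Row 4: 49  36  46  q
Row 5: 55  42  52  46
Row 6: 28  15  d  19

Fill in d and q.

d = 25, q = 40

The difference between any two rows is the same in every column — this is an addition table with the headers hidden.
Row 6 minus row 1 is 15 − 28 = -13, so its entry in column 3 is 38 + (-13) = 25.
Row 4 minus row 1 is 36 − 28 = 8, so its entry in column 4 is 32 + 8 = 40.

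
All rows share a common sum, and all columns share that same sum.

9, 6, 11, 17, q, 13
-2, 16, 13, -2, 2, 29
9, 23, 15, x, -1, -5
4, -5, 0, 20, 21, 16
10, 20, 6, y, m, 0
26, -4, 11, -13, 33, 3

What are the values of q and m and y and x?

q = 0, m = 1, y = 19, x = 15

Rows 2 and 4 both sum to 56, so that's the common total.
Row 3: 9 + 23 + 15 − 1 − 5 = 41, so its missing entry is 56 − 41 = 15.
Row 1: 9 + 6 + 11 + 17 + 13 = 56, so its missing entry is 56 − 56 = 0.
Column 5: 0 + 2 − 1 + 21 + 33 = 55, so its missing entry is 56 − 55 = 1.
Row 5: 10 + 20 + 6 + 1 + 0 = 37, so its missing entry is 56 − 37 = 19.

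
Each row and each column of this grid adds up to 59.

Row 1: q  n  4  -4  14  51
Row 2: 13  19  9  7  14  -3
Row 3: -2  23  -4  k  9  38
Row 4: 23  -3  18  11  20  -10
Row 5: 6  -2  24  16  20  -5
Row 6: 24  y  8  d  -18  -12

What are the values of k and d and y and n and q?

The known cells in column 1 total 64, leaving 59 − 64 = -5 for the blank.
The known cells in row 1 total 60, leaving 59 − 60 = -1 for the blank.
The known cells in column 2 total 36, leaving 59 − 36 = 23 for the blank.
The known cells in row 3 total 64, leaving 59 − 64 = -5 for the blank.
The known cells in row 6 total 25, leaving 59 − 25 = 34 for the blank.

k = -5, d = 34, y = 23, n = -1, q = -5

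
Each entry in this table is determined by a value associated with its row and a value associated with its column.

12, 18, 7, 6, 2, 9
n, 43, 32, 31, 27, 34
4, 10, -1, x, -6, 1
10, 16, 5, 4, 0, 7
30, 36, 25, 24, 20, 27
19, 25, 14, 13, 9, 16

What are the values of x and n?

The difference between any two rows is the same in every column — this is an addition table with the headers hidden.
Row 3 minus row 1 is 10 − 18 = -8, so its entry in column 4 is 6 + (-8) = -2.
Row 2 minus row 1 is 43 − 18 = 25, so its entry in column 1 is 12 + 25 = 37.

x = -2, n = 37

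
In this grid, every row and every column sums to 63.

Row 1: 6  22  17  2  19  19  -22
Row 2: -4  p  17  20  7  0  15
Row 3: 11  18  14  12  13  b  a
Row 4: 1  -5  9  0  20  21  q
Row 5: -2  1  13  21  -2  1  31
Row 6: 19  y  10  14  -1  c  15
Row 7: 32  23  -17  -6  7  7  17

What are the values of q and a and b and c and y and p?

Row 2: -4 + 17 + 20 + 7 + 0 + 15 = 55, so its missing entry is 63 − 55 = 8.
Column 2: 22 + 8 + 18 − 5 + 1 + 23 = 67, so its missing entry is 63 − 67 = -4.
Row 6: 19 − 4 + 10 + 14 − 1 + 15 = 53, so its missing entry is 63 − 53 = 10.
Row 4: 1 − 5 + 9 + 0 + 20 + 21 = 46, so its missing entry is 63 − 46 = 17.
Column 7: -22 + 15 + 17 + 31 + 15 + 17 = 73, so its missing entry is 63 − 73 = -10.
Row 3: 11 + 18 + 14 + 12 + 13 − 10 = 58, so its missing entry is 63 − 58 = 5.

q = 17, a = -10, b = 5, c = 10, y = -4, p = 8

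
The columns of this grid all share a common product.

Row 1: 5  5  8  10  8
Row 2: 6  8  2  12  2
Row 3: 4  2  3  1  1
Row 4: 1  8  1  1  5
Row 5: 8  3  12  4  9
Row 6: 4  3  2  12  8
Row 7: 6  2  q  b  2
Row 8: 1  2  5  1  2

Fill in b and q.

b = 4, q = 4

Columns 2 and 5 each multiply to 23040, so every column has product 23040.
Column 4: 10×12×1×1×4×12×1 = 5760, so the missing entry is 23040 ÷ 5760 = 4.
Column 3: 8×2×3×1×12×2×5 = 5760, so the missing entry is 23040 ÷ 5760 = 4.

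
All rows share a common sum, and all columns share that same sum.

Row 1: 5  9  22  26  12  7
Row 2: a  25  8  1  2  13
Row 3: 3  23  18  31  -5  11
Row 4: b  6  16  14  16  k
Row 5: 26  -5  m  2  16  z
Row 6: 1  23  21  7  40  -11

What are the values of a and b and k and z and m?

a = 32, b = 14, k = 15, z = 46, m = -4

Rows 1 and 3 both sum to 81, so that's the common total.
Column 3 has 22 + 8 + 18 + 16 + 21 = 85; the blank must be 81 − 85 = -4.
Row 5 has 26 − 5 − 4 + 2 + 16 = 35; the blank must be 81 − 35 = 46.
Row 2 has 25 + 8 + 1 + 2 + 13 = 49; the blank must be 81 − 49 = 32.
Column 1 has 5 + 32 + 3 + 26 + 1 = 67; the blank must be 81 − 67 = 14.
Row 4 has 14 + 6 + 16 + 14 + 16 = 66; the blank must be 81 − 66 = 15.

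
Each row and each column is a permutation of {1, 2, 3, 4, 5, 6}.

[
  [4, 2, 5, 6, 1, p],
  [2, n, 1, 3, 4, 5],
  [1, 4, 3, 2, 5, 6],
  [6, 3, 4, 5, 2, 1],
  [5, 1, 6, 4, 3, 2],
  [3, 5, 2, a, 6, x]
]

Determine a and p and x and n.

Cell (6,4): column 4 already has {2, 3, 4, 5, 6} → 1.
At (row 2, col 2): row 2 already has {1, 2, 3, 4, 5}, so the value is 6.
For row 6, column 6: row 6 already has {1, 2, 3, 5, 6}; that leaves 4.
Cell (1,6): row 1 already has {1, 2, 4, 5, 6} → 3.

a = 1, p = 3, x = 4, n = 6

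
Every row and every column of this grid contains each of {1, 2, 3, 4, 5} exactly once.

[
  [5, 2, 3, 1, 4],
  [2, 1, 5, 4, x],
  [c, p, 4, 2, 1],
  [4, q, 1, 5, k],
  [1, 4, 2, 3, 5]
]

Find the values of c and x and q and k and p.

c = 3, x = 3, q = 3, k = 2, p = 5

Cell (3,1): column 1 already has {1, 2, 4, 5} → 3.
Cell (3,2): row 3 already has {1, 2, 3, 4} → 5.
For row 4, column 2: column 2 already has {1, 2, 4, 5}; that leaves 3.
Cell (4,5): row 4 already has {1, 3, 4, 5} → 2.
For row 2, column 5: row 2 already has {1, 2, 4, 5}; that leaves 3.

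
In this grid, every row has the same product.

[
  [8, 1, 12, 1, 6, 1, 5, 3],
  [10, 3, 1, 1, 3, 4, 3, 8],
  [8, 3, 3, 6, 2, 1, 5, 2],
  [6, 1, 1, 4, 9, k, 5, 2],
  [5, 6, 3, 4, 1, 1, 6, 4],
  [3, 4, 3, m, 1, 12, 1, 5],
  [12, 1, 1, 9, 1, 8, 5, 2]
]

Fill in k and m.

k = 4, m = 4

Rows 2 and 7 each multiply to 8640, so every row has product 8640.
Row 4: 6×1×1×4×9×5×2 = 2160, so the missing entry is 8640 ÷ 2160 = 4.
Row 6: 3×4×3×1×12×1×5 = 2160, so the missing entry is 8640 ÷ 2160 = 4.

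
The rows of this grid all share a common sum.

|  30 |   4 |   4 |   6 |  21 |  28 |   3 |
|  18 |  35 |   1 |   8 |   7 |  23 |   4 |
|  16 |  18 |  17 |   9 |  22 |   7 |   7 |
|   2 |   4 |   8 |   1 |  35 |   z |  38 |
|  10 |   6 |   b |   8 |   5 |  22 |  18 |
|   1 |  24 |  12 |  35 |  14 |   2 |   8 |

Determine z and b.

z = 8, b = 27

Rows 2 and 3 both add up to 96, so every row sums to 96.
Row 4: 2 + 4 + 8 + 1 + 35 + 38 = 88, so the missing entry is 96 − 88 = 8.
Row 5: 10 + 6 + 8 + 5 + 22 + 18 = 69, so the missing entry is 96 − 69 = 27.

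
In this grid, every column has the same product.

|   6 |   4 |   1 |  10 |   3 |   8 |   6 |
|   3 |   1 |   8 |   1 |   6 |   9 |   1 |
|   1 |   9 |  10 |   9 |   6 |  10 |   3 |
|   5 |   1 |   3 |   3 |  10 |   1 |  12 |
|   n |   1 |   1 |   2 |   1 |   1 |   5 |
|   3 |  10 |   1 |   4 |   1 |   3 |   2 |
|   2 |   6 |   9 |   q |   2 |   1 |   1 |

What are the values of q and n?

Columns 2 and 5 each multiply to 2160, so every column has product 2160.
Column 4: 10×1×9×3×2×4 = 2160, so the missing entry is 2160 ÷ 2160 = 1.
Column 1: 6×3×1×5×3×2 = 540, so the missing entry is 2160 ÷ 540 = 4.

q = 1, n = 4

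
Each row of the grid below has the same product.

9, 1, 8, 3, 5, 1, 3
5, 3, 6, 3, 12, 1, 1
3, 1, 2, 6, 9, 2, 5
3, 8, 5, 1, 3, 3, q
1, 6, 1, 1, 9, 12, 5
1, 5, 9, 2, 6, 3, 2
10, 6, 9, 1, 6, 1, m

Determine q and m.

Rows 2 and 3 each multiply to 3240, so every row has product 3240.
Row 4: 3×8×5×1×3×3 = 1080, so the missing entry is 3240 ÷ 1080 = 3.
Row 7: 10×6×9×1×6×1 = 3240, so the missing entry is 3240 ÷ 3240 = 1.

q = 3, m = 1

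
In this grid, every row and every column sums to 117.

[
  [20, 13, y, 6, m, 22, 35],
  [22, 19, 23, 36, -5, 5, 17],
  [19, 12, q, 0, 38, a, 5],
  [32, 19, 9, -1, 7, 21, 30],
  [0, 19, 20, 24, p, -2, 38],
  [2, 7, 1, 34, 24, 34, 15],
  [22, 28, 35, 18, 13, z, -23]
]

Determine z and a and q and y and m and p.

Row 5 has 0 + 19 + 20 + 24 − 2 + 38 = 99; the blank must be 117 − 99 = 18.
Column 5 has -5 + 38 + 7 + 18 + 24 + 13 = 95; the blank must be 117 − 95 = 22.
Row 7 has 22 + 28 + 35 + 18 + 13 − 23 = 93; the blank must be 117 − 93 = 24.
Row 1 has 20 + 13 + 6 + 22 + 22 + 35 = 118; the blank must be 117 − 118 = -1.
Column 3 has -1 + 23 + 9 + 20 + 1 + 35 = 87; the blank must be 117 − 87 = 30.
Row 3 has 19 + 12 + 30 + 0 + 38 + 5 = 104; the blank must be 117 − 104 = 13.

z = 24, a = 13, q = 30, y = -1, m = 22, p = 18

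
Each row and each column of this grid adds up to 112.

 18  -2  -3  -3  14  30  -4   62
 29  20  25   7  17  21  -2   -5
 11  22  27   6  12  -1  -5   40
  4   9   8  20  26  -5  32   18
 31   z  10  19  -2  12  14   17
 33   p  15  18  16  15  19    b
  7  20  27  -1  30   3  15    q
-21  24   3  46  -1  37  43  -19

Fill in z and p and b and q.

z = 11, p = 8, b = -12, q = 11

Row 7 has 7 + 20 + 27 − 1 + 30 + 3 + 15 = 101; the blank must be 112 − 101 = 11.
Row 5 has 31 + 10 + 19 − 2 + 12 + 14 + 17 = 101; the blank must be 112 − 101 = 11.
Column 2 has -2 + 20 + 22 + 9 + 11 + 20 + 24 = 104; the blank must be 112 − 104 = 8.
Row 6 has 33 + 8 + 15 + 18 + 16 + 15 + 19 = 124; the blank must be 112 − 124 = -12.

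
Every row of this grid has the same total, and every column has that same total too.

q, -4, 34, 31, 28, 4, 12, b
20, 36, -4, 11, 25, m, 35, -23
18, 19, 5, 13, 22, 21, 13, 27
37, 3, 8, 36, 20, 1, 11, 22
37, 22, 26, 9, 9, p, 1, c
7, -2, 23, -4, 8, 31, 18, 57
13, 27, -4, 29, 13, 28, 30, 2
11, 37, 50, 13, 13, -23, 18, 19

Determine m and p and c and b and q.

Rows 3 and 4 both sum to 138, so that's the common total.
Column 1 has 20 + 18 + 37 + 37 + 7 + 13 + 11 = 143; the blank must be 138 − 143 = -5.
Row 1 has -5 − 4 + 34 + 31 + 28 + 4 + 12 = 100; the blank must be 138 − 100 = 38.
Row 2 has 20 + 36 − 4 + 11 + 25 + 35 − 23 = 100; the blank must be 138 − 100 = 38.
Column 6 has 4 + 38 + 21 + 1 + 31 + 28 − 23 = 100; the blank must be 138 − 100 = 38.
Row 5 has 37 + 22 + 26 + 9 + 9 + 38 + 1 = 142; the blank must be 138 − 142 = -4.

m = 38, p = 38, c = -4, b = 38, q = -5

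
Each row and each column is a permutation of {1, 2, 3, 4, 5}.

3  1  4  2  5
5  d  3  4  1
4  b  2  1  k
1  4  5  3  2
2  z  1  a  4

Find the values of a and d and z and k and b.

At (row 3, col 5): column 5 already has {1, 2, 4, 5}, so the value is 3.
Cell (3,2): row 3 already has {1, 2, 3, 4} → 5.
At (row 5, col 4): column 4 already has {1, 2, 3, 4}, so the value is 5.
At (row 2, col 2): row 2 already has {1, 3, 4, 5}, so the value is 2.
For row 5, column 2: row 5 already has {1, 2, 4, 5}; that leaves 3.

a = 5, d = 2, z = 3, k = 3, b = 5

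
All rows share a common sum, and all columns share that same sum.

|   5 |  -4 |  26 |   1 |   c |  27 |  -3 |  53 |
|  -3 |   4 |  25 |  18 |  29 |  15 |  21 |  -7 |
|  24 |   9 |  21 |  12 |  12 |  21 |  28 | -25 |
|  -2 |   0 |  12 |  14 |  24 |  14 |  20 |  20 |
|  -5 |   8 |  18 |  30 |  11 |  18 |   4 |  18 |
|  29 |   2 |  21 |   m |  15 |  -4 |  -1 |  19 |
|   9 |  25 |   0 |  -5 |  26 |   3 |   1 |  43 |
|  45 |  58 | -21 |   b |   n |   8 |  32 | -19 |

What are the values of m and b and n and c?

m = 21, b = 11, n = -12, c = -3

Rows 2 and 3 both sum to 102, so that's the common total.
Row 6 has 29 + 2 + 21 + 15 − 4 − 1 + 19 = 81; the blank must be 102 − 81 = 21.
Row 1 has 5 − 4 + 26 + 1 + 27 − 3 + 53 = 105; the blank must be 102 − 105 = -3.
Column 5 has -3 + 29 + 12 + 24 + 11 + 15 + 26 = 114; the blank must be 102 − 114 = -12.
Row 8 has 45 + 58 − 21 − 12 + 8 + 32 − 19 = 91; the blank must be 102 − 91 = 11.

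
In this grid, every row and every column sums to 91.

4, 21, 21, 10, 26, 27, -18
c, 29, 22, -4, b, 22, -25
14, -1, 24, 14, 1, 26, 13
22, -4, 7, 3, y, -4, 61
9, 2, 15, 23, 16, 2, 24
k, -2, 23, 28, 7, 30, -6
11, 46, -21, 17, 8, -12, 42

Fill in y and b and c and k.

y = 6, b = 27, c = 20, k = 11

Row 6: -2 + 23 + 28 + 7 + 30 − 6 = 80, so its missing entry is 91 − 80 = 11.
Column 1: 4 + 14 + 22 + 9 + 11 + 11 = 71, so its missing entry is 91 − 71 = 20.
Row 4: 22 − 4 + 7 + 3 − 4 + 61 = 85, so its missing entry is 91 − 85 = 6.
Row 2: 20 + 29 + 22 − 4 + 22 − 25 = 64, so its missing entry is 91 − 64 = 27.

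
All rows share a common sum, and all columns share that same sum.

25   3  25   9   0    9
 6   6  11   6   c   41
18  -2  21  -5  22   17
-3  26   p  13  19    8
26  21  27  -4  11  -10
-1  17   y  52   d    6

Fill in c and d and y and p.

c = 1, d = 18, y = -21, p = 8

Rows 1 and 3 both sum to 71, so that's the common total.
Row 4 has -3 + 26 + 13 + 19 + 8 = 63; the blank must be 71 − 63 = 8.
Row 2 has 6 + 6 + 11 + 6 + 41 = 70; the blank must be 71 − 70 = 1.
Column 5 has 0 + 1 + 22 + 19 + 11 = 53; the blank must be 71 − 53 = 18.
Row 6 has -1 + 17 + 52 + 18 + 6 = 92; the blank must be 71 − 92 = -21.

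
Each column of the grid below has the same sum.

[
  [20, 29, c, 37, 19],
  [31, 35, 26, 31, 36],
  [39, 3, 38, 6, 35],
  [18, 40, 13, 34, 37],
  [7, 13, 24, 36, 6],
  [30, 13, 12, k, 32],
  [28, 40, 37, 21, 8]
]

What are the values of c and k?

c = 23, k = 8

Column 2 sums to 173 and so does column 5; that's the common total.
In column 3 the known cells total 150, leaving 173 − 150 = 23.
In column 4 the known cells total 165, leaving 173 − 165 = 8.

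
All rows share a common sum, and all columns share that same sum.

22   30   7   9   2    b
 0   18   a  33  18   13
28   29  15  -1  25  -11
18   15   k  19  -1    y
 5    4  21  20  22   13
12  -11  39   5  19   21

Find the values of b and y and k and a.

b = 15, y = 34, k = 0, a = 3

Rows 3 and 5 both sum to 85, so that's the common total.
Row 2: 0 + 18 + 33 + 18 + 13 = 82, so its missing entry is 85 − 82 = 3.
Column 3: 7 + 3 + 15 + 21 + 39 = 85, so its missing entry is 85 − 85 = 0.
Row 4: 18 + 15 + 0 + 19 − 1 = 51, so its missing entry is 85 − 51 = 34.
Row 1: 22 + 30 + 7 + 9 + 2 = 70, so its missing entry is 85 − 70 = 15.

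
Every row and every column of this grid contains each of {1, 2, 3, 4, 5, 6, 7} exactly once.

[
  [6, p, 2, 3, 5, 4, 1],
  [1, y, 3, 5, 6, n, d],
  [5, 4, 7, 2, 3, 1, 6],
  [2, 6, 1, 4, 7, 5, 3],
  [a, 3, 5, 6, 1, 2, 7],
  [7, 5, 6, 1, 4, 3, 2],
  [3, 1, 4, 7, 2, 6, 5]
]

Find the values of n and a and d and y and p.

n = 7, a = 4, d = 4, y = 2, p = 7

For row 1, column 2: row 1 already has {1, 2, 3, 4, 5, 6}; that leaves 7.
At (row 5, col 1): row 5 already has {1, 2, 3, 5, 6, 7}, so the value is 4.
Cell (2,6): column 6 already has {1, 2, 3, 4, 5, 6} → 7.
At (row 2, col 2): column 2 already has {1, 3, 4, 5, 6, 7}, so the value is 2.
At (row 2, col 7): row 2 already has {1, 2, 3, 5, 6, 7}, so the value is 4.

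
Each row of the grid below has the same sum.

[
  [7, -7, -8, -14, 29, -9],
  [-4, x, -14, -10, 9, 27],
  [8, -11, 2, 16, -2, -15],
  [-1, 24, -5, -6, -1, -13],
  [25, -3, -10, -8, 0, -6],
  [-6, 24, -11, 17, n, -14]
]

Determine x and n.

x = -10, n = -12

The complete rows each total -2.
Row 2 is missing -2 − 8 = -10 (since -4 − 14 − 10 + 9 + 27 = 8).
Row 6 is missing -2 − 10 = -12 (since -6 + 24 − 11 + 17 − 14 = 10).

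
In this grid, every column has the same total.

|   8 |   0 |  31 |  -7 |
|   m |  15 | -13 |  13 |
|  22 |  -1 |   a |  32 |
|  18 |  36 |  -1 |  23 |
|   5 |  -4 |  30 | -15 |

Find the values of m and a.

m = -7, a = -1

Columns 2 and 4 both add up to 46, so every column sums to 46.
Column 1: 8 + 22 + 18 + 5 = 53, so the missing entry is 46 − 53 = -7.
Column 3: 31 − 13 − 1 + 30 = 47, so the missing entry is 46 − 47 = -1.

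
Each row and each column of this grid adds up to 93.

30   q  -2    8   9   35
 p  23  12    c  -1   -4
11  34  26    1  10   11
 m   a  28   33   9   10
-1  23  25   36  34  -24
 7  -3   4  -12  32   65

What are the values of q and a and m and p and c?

Row 1 has 30 − 2 + 8 + 9 + 35 = 80; the blank must be 93 − 80 = 13.
Column 2 has 13 + 23 + 34 + 23 − 3 = 90; the blank must be 93 − 90 = 3.
Row 4 has 3 + 28 + 33 + 9 + 10 = 83; the blank must be 93 − 83 = 10.
Column 1 has 30 + 11 + 10 − 1 + 7 = 57; the blank must be 93 − 57 = 36.
Row 2 has 36 + 23 + 12 − 1 − 4 = 66; the blank must be 93 − 66 = 27.

q = 13, a = 3, m = 10, p = 36, c = 27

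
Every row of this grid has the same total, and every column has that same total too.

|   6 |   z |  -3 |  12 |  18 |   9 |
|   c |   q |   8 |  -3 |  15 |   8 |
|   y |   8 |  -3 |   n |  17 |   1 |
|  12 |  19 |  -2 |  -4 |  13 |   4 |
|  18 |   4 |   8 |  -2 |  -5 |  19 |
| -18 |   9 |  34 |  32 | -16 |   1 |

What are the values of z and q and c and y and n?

Rows 4 and 5 both sum to 42, so that's the common total.
The known cells in row 1 total 42, leaving 42 − 42 = 0 for the blank.
The known cells in column 2 total 40, leaving 42 − 40 = 2 for the blank.
The known cells in column 4 total 35, leaving 42 − 35 = 7 for the blank.
The known cells in row 3 total 30, leaving 42 − 30 = 12 for the blank.
The known cells in row 2 total 30, leaving 42 − 30 = 12 for the blank.

z = 0, q = 2, c = 12, y = 12, n = 7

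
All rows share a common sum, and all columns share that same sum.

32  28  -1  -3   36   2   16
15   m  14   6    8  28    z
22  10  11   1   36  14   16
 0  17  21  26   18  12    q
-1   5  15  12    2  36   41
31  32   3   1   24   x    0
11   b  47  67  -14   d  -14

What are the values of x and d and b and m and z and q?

Rows 1 and 3 both sum to 110, so that's the common total.
Row 6 has 31 + 32 + 3 + 1 + 24 + 0 = 91; the blank must be 110 − 91 = 19.
Column 6 has 2 + 28 + 14 + 12 + 36 + 19 = 111; the blank must be 110 − 111 = -1.
Row 7 has 11 + 47 + 67 − 14 − 1 − 14 = 96; the blank must be 110 − 96 = 14.
Column 2 has 28 + 10 + 17 + 5 + 32 + 14 = 106; the blank must be 110 − 106 = 4.
Row 4 has 0 + 17 + 21 + 26 + 18 + 12 = 94; the blank must be 110 − 94 = 16.
Row 2 has 15 + 4 + 14 + 6 + 8 + 28 = 75; the blank must be 110 − 75 = 35.

x = 19, d = -1, b = 14, m = 4, z = 35, q = 16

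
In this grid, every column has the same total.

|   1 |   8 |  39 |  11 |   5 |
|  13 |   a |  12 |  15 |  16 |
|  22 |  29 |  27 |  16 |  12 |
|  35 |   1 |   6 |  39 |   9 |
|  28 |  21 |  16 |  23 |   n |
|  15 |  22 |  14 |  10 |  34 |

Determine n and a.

n = 38, a = 33

Column 3 sums to 114 and so does column 4; that's the common total.
In column 5 the known cells total 76, leaving 114 − 76 = 38.
In column 2 the known cells total 81, leaving 114 − 81 = 33.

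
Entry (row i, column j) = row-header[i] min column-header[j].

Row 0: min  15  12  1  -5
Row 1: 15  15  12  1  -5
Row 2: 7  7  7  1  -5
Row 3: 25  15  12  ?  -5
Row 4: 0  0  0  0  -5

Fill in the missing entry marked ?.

1

min(25, 1) = 1.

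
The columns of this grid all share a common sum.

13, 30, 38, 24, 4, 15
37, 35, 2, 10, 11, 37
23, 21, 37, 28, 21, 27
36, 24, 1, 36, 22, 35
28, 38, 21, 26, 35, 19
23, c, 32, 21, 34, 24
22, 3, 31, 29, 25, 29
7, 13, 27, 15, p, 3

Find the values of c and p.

c = 25, p = 37

Column 1 sums to 189 and so does column 4; that's the common total.
In column 2 the known cells total 164, leaving 189 − 164 = 25.
In column 5 the known cells total 152, leaving 189 − 152 = 37.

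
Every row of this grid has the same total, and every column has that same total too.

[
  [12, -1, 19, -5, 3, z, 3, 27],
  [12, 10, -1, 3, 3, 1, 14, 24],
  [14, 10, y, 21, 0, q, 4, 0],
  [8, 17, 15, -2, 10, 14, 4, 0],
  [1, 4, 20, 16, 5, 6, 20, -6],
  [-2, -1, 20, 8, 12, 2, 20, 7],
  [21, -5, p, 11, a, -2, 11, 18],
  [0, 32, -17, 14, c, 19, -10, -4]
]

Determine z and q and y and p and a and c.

z = 8, q = 18, y = -1, p = 11, a = 1, c = 32

Rows 2 and 4 both sum to 66, so that's the common total.
The known cells in row 8 total 34, leaving 66 − 34 = 32 for the blank.
The known cells in column 5 total 65, leaving 66 − 65 = 1 for the blank.
The known cells in row 7 total 55, leaving 66 − 55 = 11 for the blank.
The known cells in row 1 total 58, leaving 66 − 58 = 8 for the blank.
The known cells in column 3 total 67, leaving 66 − 67 = -1 for the blank.
The known cells in row 3 total 48, leaving 66 − 48 = 18 for the blank.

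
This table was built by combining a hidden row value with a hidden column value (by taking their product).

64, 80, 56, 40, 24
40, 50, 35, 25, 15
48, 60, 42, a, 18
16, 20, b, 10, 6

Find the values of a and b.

a = 30, b = 14

Each row is a constant multiple of every other row — this is a multiplication table with the headers hidden.
Row 3 is 60/80 = 3/4 times row 1, so its entry in column 4 is 40 × 3/4 = 30.
Row 4 is 20/80 = 1/4 times row 1, so its entry in column 3 is 56 × 1/4 = 14.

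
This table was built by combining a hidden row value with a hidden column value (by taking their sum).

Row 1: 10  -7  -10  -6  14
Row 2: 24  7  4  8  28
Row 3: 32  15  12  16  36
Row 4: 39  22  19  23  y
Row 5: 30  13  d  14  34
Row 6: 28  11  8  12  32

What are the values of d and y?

The difference between any two rows is the same in every column — this is an addition table with the headers hidden.
Row 5 minus row 1 is 14 − (-6) = 20, so its entry in column 3 is -10 + 20 = 10.
Row 4 minus row 1 is 23 − (-6) = 29, so its entry in column 5 is 14 + 29 = 43.

d = 10, y = 43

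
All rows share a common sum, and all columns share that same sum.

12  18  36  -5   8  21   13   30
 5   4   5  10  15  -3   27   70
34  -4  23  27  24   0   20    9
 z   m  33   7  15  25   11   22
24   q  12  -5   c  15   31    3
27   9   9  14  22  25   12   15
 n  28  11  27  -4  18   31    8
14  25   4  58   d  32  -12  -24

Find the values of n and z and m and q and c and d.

n = 14, z = 3, m = 17, q = 36, c = 17, d = 36

Rows 1 and 2 both sum to 133, so that's the common total.
The known cells in row 8 total 97, leaving 133 − 97 = 36 for the blank.
The known cells in column 5 total 116, leaving 133 − 116 = 17 for the blank.
The known cells in row 7 total 119, leaving 133 − 119 = 14 for the blank.
The known cells in column 1 total 130, leaving 133 − 130 = 3 for the blank.
The known cells in row 4 total 116, leaving 133 − 116 = 17 for the blank.
The known cells in row 5 total 97, leaving 133 − 97 = 36 for the blank.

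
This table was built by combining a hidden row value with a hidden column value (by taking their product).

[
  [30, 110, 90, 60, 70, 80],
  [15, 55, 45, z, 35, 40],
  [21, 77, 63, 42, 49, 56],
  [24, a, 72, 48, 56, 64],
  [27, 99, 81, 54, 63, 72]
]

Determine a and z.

Each row is a constant multiple of every other row — this is a multiplication table with the headers hidden.
Row 4 is 56/70 = 4/5 times row 1, so its entry in column 2 is 110 × 4/5 = 88.
Row 2 is 35/70 = 1/2 times row 1, so its entry in column 4 is 60 × 1/2 = 30.

a = 88, z = 30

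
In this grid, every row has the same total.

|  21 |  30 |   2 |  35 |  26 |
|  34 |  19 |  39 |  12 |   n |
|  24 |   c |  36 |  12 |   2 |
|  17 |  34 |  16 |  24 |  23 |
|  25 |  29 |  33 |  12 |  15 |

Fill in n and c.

The complete rows each total 114.
Row 2 is missing 114 − 104 = 10 (since 34 + 19 + 39 + 12 = 104).
Row 3 is missing 114 − 74 = 40 (since 24 + 36 + 12 + 2 = 74).

n = 10, c = 40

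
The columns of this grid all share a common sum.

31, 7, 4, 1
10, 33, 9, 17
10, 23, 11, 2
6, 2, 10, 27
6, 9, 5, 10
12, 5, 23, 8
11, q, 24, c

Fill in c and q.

c = 21, q = 7

Column 1 sums to 86 and so does column 3; that's the common total.
In column 4 the known cells total 65, leaving 86 − 65 = 21.
In column 2 the known cells total 79, leaving 86 − 79 = 7.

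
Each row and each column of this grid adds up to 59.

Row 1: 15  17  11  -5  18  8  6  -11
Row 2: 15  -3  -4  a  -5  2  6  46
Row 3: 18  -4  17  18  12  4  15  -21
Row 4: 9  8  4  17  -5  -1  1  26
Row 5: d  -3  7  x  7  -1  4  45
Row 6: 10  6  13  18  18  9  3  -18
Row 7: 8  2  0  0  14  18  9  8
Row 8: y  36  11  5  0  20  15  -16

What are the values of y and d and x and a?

The known cells in row 8 total 71, leaving 59 − 71 = -12 for the blank.
The known cells in column 1 total 63, leaving 59 − 63 = -4 for the blank.
The known cells in row 2 total 57, leaving 59 − 57 = 2 for the blank.
The known cells in row 5 total 55, leaving 59 − 55 = 4 for the blank.

y = -12, d = -4, x = 4, a = 2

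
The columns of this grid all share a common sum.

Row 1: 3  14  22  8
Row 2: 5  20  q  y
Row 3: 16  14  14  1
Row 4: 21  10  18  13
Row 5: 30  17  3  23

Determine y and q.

y = 30, q = 18

Column 1 sums to 75 and so does column 2; that's the common total.
In column 4 the known cells total 45, leaving 75 − 45 = 30.
In column 3 the known cells total 57, leaving 75 − 57 = 18.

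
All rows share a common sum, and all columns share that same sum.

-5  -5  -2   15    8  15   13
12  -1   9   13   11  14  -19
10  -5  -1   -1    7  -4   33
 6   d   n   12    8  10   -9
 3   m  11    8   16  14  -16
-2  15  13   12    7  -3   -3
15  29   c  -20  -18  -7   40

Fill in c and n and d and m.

Rows 1 and 2 both sum to 39, so that's the common total.
Row 7: 15 + 29 − 20 − 18 − 7 + 40 = 39, so its missing entry is 39 − 39 = 0.
Row 5: 3 + 11 + 8 + 16 + 14 − 16 = 36, so its missing entry is 39 − 36 = 3.
Column 2: -5 − 1 − 5 + 3 + 15 + 29 = 36, so its missing entry is 39 − 36 = 3.
Row 4: 6 + 3 + 12 + 8 + 10 − 9 = 30, so its missing entry is 39 − 30 = 9.

c = 0, n = 9, d = 3, m = 3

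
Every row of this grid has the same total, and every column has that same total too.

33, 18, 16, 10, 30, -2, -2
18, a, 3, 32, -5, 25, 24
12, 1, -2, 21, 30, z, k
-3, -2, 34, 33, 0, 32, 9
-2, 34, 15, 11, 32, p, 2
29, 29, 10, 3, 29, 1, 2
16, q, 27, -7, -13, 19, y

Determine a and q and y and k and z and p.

Rows 1 and 4 both sum to 103, so that's the common total.
Row 2: 18 + 3 + 32 − 5 + 25 + 24 = 97, so its missing entry is 103 − 97 = 6.
Column 2: 18 + 6 + 1 − 2 + 34 + 29 = 86, so its missing entry is 103 − 86 = 17.
Row 5: -2 + 34 + 15 + 11 + 32 + 2 = 92, so its missing entry is 103 − 92 = 11.
Row 7: 16 + 17 + 27 − 7 − 13 + 19 = 59, so its missing entry is 103 − 59 = 44.
Column 7: -2 + 24 + 9 + 2 + 2 + 44 = 79, so its missing entry is 103 − 79 = 24.
Row 3: 12 + 1 − 2 + 21 + 30 + 24 = 86, so its missing entry is 103 − 86 = 17.

a = 6, q = 17, y = 44, k = 24, z = 17, p = 11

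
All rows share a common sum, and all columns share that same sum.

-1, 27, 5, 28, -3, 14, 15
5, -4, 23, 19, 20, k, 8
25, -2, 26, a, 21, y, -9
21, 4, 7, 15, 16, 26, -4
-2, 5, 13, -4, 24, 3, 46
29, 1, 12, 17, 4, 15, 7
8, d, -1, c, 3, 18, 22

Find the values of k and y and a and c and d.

k = 14, y = -5, a = 29, c = -19, d = 54

Rows 1 and 4 both sum to 85, so that's the common total.
Row 2 has 5 − 4 + 23 + 19 + 20 + 8 = 71; the blank must be 85 − 71 = 14.
Column 2 has 27 − 4 − 2 + 4 + 5 + 1 = 31; the blank must be 85 − 31 = 54.
Column 6 has 14 + 14 + 26 + 3 + 15 + 18 = 90; the blank must be 85 − 90 = -5.
Row 3 has 25 − 2 + 26 + 21 − 5 − 9 = 56; the blank must be 85 − 56 = 29.
Row 7 has 8 + 54 − 1 + 3 + 18 + 22 = 104; the blank must be 85 − 104 = -19.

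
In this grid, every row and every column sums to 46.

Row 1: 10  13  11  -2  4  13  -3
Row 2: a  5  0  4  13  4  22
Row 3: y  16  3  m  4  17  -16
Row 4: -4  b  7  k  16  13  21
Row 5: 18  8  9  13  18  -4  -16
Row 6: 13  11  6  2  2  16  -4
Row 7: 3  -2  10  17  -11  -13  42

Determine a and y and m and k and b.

a = -2, y = 8, m = 14, k = -2, b = -5

Column 2 has 13 + 5 + 16 + 8 + 11 − 2 = 51; the blank must be 46 − 51 = -5.
Row 4 has -4 − 5 + 7 + 16 + 13 + 21 = 48; the blank must be 46 − 48 = -2.
Column 4 has -2 + 4 − 2 + 13 + 2 + 17 = 32; the blank must be 46 − 32 = 14.
Row 3 has 16 + 3 + 14 + 4 + 17 − 16 = 38; the blank must be 46 − 38 = 8.
Row 2 has 5 + 0 + 4 + 13 + 4 + 22 = 48; the blank must be 46 − 48 = -2.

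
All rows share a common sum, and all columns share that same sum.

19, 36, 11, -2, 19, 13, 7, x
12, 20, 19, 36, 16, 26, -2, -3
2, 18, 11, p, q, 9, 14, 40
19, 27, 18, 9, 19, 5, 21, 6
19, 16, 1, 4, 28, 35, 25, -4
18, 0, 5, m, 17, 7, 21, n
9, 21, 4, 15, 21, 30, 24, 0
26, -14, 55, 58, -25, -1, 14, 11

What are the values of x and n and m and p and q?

Rows 2 and 4 both sum to 124, so that's the common total.
Row 1 has 19 + 36 + 11 − 2 + 19 + 13 + 7 = 103; the blank must be 124 − 103 = 21.
Column 5 has 19 + 16 + 19 + 28 + 17 + 21 − 25 = 95; the blank must be 124 − 95 = 29.
Column 8 has 21 − 3 + 40 + 6 − 4 + 0 + 11 = 71; the blank must be 124 − 71 = 53.
Row 3 has 2 + 18 + 11 + 29 + 9 + 14 + 40 = 123; the blank must be 124 − 123 = 1.
Row 6 has 18 + 0 + 5 + 17 + 7 + 21 + 53 = 121; the blank must be 124 − 121 = 3.

x = 21, n = 53, m = 3, p = 1, q = 29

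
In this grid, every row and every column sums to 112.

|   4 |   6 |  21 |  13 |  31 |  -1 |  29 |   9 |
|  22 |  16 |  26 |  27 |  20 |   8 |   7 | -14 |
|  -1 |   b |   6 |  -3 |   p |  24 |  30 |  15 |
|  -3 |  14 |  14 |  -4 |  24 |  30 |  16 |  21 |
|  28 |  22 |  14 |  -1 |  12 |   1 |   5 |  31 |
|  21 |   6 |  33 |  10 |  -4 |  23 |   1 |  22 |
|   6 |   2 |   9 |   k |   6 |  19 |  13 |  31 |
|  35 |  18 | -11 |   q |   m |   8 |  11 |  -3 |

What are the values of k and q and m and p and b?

k = 26, q = 44, m = 10, p = 13, b = 28

The known cells in column 2 total 84, leaving 112 − 84 = 28 for the blank.
The known cells in row 3 total 99, leaving 112 − 99 = 13 for the blank.
The known cells in column 5 total 102, leaving 112 − 102 = 10 for the blank.
The known cells in row 8 total 68, leaving 112 − 68 = 44 for the blank.
The known cells in row 7 total 86, leaving 112 − 86 = 26 for the blank.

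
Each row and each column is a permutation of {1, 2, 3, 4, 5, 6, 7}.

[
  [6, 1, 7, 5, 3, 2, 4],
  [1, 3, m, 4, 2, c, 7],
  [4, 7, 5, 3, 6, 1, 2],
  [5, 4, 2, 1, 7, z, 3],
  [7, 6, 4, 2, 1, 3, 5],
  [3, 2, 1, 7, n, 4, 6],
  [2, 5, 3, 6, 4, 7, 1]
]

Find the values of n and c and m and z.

n = 5, c = 5, m = 6, z = 6

Cell (6,5): row 6 already has {1, 2, 3, 4, 6, 7} → 5.
For row 2, column 3: column 3 already has {1, 2, 3, 4, 5, 7}; that leaves 6.
At (row 4, col 6): row 4 already has {1, 2, 3, 4, 5, 7}, so the value is 6.
For row 2, column 6: row 2 already has {1, 2, 3, 4, 6, 7}; that leaves 5.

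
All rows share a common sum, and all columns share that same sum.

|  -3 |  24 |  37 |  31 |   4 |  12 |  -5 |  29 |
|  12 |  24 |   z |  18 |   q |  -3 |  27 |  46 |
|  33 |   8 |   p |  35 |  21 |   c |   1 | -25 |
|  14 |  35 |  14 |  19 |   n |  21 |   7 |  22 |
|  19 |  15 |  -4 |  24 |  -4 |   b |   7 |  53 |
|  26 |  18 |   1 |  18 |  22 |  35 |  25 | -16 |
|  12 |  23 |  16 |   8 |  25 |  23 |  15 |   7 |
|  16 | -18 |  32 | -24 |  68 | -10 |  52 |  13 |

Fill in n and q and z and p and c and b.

n = -3, q = -4, z = 9, p = 24, c = 32, b = 19

Rows 1 and 6 both sum to 129, so that's the common total.
The known cells in row 4 total 132, leaving 129 − 132 = -3 for the blank.
The known cells in column 5 total 133, leaving 129 − 133 = -4 for the blank.
The known cells in row 2 total 120, leaving 129 − 120 = 9 for the blank.
The known cells in row 5 total 110, leaving 129 − 110 = 19 for the blank.
The known cells in column 3 total 105, leaving 129 − 105 = 24 for the blank.
The known cells in row 3 total 97, leaving 129 − 97 = 32 for the blank.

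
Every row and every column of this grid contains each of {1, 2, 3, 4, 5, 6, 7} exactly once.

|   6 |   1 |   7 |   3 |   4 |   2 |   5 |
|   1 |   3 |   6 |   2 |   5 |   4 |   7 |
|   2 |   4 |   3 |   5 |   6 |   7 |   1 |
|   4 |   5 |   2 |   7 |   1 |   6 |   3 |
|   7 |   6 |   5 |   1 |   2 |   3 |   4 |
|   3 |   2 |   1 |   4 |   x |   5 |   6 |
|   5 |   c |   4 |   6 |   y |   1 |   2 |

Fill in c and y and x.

At (row 7, col 2): column 2 already has {1, 2, 3, 4, 5, 6}, so the value is 7.
For row 6, column 5: row 6 already has {1, 2, 3, 4, 5, 6}; that leaves 7.
For row 7, column 5: row 7 already has {1, 2, 4, 5, 6, 7}; that leaves 3.

c = 7, y = 3, x = 7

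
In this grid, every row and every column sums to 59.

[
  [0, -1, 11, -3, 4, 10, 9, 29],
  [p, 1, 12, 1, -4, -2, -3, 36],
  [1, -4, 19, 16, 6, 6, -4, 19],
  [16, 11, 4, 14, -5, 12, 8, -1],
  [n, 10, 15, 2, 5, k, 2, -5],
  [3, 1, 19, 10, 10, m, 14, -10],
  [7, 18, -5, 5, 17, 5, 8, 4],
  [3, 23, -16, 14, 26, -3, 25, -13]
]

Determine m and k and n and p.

Row 2 has 1 + 12 + 1 − 4 − 2 − 3 + 36 = 41; the blank must be 59 − 41 = 18.
Column 1 has 0 + 18 + 1 + 16 + 3 + 7 + 3 = 48; the blank must be 59 − 48 = 11.
Row 5 has 11 + 10 + 15 + 2 + 5 + 2 − 5 = 40; the blank must be 59 − 40 = 19.
Row 6 has 3 + 1 + 19 + 10 + 10 + 14 − 10 = 47; the blank must be 59 − 47 = 12.

m = 12, k = 19, n = 11, p = 18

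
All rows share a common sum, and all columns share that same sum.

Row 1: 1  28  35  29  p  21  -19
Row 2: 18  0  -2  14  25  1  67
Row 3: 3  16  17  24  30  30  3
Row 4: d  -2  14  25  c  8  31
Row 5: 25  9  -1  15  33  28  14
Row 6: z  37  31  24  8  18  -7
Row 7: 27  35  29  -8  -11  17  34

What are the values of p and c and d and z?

p = 28, c = 10, d = 37, z = 12

Rows 2 and 3 both sum to 123, so that's the common total.
Row 6 has 37 + 31 + 24 + 8 + 18 − 7 = 111; the blank must be 123 − 111 = 12.
Row 1 has 1 + 28 + 35 + 29 + 21 − 19 = 95; the blank must be 123 − 95 = 28.
Column 5 has 28 + 25 + 30 + 33 + 8 − 11 = 113; the blank must be 123 − 113 = 10.
Row 4 has -2 + 14 + 25 + 10 + 8 + 31 = 86; the blank must be 123 − 86 = 37.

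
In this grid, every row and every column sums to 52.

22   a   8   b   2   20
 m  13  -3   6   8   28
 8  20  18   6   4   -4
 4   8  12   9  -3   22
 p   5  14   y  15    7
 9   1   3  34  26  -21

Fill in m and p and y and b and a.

Column 2: 13 + 20 + 8 + 5 + 1 = 47, so its missing entry is 52 − 47 = 5.
Row 1: 22 + 5 + 8 + 2 + 20 = 57, so its missing entry is 52 − 57 = -5.
Column 4: -5 + 6 + 6 + 9 + 34 = 50, so its missing entry is 52 − 50 = 2.
Row 5: 5 + 14 + 2 + 15 + 7 = 43, so its missing entry is 52 − 43 = 9.
Row 2: 13 − 3 + 6 + 8 + 28 = 52, so its missing entry is 52 − 52 = 0.

m = 0, p = 9, y = 2, b = -5, a = 5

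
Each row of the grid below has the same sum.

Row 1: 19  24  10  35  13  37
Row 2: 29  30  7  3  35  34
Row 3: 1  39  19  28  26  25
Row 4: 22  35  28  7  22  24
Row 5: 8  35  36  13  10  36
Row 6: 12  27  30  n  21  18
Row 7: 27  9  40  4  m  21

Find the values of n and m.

Row 1 sums to 138 and so does row 4; that's the common total.
In row 6 the known cells total 108, leaving 138 − 108 = 30.
In row 7 the known cells total 101, leaving 138 − 101 = 37.

n = 30, m = 37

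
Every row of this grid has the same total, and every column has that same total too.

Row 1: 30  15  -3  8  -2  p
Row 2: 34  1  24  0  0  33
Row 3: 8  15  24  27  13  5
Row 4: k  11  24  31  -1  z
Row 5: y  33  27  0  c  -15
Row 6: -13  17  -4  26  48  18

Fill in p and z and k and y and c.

p = 44, z = 7, k = 20, y = 13, c = 34

Rows 2 and 3 both sum to 92, so that's the common total.
Column 5 has -2 + 0 + 13 − 1 + 48 = 58; the blank must be 92 − 58 = 34.
Row 5 has 33 + 27 + 0 + 34 − 15 = 79; the blank must be 92 − 79 = 13.
Column 1 has 30 + 34 + 8 + 13 − 13 = 72; the blank must be 92 − 72 = 20.
Row 1 has 30 + 15 − 3 + 8 − 2 = 48; the blank must be 92 − 48 = 44.
Row 4 has 20 + 11 + 24 + 31 − 1 = 85; the blank must be 92 − 85 = 7.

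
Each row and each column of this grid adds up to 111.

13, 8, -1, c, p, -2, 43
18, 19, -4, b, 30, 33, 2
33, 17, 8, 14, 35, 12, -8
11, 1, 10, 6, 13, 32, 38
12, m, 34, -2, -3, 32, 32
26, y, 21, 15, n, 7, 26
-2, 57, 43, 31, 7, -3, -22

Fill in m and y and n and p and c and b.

Row 2 has 18 + 19 − 4 + 30 + 33 + 2 = 98; the blank must be 111 − 98 = 13.
Column 4 has 13 + 14 + 6 − 2 + 15 + 31 = 77; the blank must be 111 − 77 = 34.
Row 1 has 13 + 8 − 1 + 34 − 2 + 43 = 95; the blank must be 111 − 95 = 16.
Column 5 has 16 + 30 + 35 + 13 − 3 + 7 = 98; the blank must be 111 − 98 = 13.
Row 6 has 26 + 21 + 15 + 13 + 7 + 26 = 108; the blank must be 111 − 108 = 3.
Row 5 has 12 + 34 − 2 − 3 + 32 + 32 = 105; the blank must be 111 − 105 = 6.

m = 6, y = 3, n = 13, p = 16, c = 34, b = 13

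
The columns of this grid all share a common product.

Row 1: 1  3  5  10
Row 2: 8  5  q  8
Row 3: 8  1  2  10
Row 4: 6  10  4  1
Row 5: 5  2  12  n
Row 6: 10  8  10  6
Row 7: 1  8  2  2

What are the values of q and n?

Columns 1 and 2 each multiply to 19200, so every column has product 19200.
Column 3: 5×2×4×12×10×2 = 9600, so the missing entry is 19200 ÷ 9600 = 2.
Column 4: 10×8×10×1×6×2 = 9600, so the missing entry is 19200 ÷ 9600 = 2.

q = 2, n = 2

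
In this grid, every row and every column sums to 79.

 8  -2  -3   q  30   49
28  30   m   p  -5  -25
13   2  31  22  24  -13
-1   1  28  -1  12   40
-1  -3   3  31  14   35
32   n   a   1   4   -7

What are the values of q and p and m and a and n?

q = -3, p = 29, m = 22, a = -2, n = 51

The known cells in row 1 total 82, leaving 79 − 82 = -3 for the blank.
The known cells in column 2 total 28, leaving 79 − 28 = 51 for the blank.
The known cells in column 4 total 50, leaving 79 − 50 = 29 for the blank.
The known cells in row 2 total 57, leaving 79 − 57 = 22 for the blank.
The known cells in row 6 total 81, leaving 79 − 81 = -2 for the blank.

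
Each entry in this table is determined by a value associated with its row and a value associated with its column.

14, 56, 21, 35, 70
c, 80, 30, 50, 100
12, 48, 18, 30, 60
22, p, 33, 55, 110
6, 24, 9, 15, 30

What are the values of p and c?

p = 88, c = 20

Each row is a constant multiple of every other row — this is a multiplication table with the headers hidden.
Row 4 is 33/21 = 11/7 times row 1, so its entry in column 2 is 56 × 11/7 = 88.
Row 2 is 30/21 = 10/7 times row 1, so its entry in column 1 is 14 × 10/7 = 20.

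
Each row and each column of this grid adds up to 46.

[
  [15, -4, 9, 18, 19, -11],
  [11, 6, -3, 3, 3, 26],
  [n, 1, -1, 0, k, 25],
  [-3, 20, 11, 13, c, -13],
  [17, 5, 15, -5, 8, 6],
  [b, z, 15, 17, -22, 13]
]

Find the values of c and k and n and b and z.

c = 18, k = 20, n = 1, b = 5, z = 18

The known cells in row 4 total 28, leaving 46 − 28 = 18 for the blank.
The known cells in column 5 total 26, leaving 46 − 26 = 20 for the blank.
The known cells in row 3 total 45, leaving 46 − 45 = 1 for the blank.
The known cells in column 2 total 28, leaving 46 − 28 = 18 for the blank.
The known cells in row 6 total 41, leaving 46 − 41 = 5 for the blank.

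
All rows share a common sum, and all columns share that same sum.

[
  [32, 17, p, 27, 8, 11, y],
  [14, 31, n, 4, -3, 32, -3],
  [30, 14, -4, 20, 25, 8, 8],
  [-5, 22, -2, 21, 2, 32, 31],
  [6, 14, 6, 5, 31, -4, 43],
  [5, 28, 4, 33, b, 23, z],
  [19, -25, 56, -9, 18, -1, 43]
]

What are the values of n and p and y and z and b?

Rows 3 and 4 both sum to 101, so that's the common total.
The known cells in row 2 total 75, leaving 101 − 75 = 26 for the blank.
The known cells in column 5 total 81, leaving 101 − 81 = 20 for the blank.
The known cells in column 3 total 86, leaving 101 − 86 = 15 for the blank.
The known cells in row 1 total 110, leaving 101 − 110 = -9 for the blank.
The known cells in row 6 total 113, leaving 101 − 113 = -12 for the blank.

n = 26, p = 15, y = -9, z = -12, b = 20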